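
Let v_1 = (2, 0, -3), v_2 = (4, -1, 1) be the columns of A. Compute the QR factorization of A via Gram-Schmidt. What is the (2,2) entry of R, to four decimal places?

v_1 = (2, 0, -3); ‖v_1‖ = 3.6056, so q_1 = (0.5547, 0.0000, -0.8321).
q_1·v_2 = 0.5547·4 + 0.0000·(-1) + (-0.8321)·1 = 1.3868.
u_2 = v_2 − 1.3868·q_1 = (3.2308, -1.0000, 2.1538).
r_{22} = ‖u_2‖ = 4.0096.

r_{22} = 4.0096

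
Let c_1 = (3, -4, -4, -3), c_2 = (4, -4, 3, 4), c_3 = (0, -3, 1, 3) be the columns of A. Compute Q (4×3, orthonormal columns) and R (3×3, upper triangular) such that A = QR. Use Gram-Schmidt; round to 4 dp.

Q = [[0.4243, 0.4994, -0.7064], [-0.5657, -0.4888, -0.5377], [-0.5657, 0.4410, -0.2710], [-0.4243, 0.5632, 0.3719]], R = [[7.0711, 0.5657, -0.1414], [0.0000, 7.5286, 3.5969], [0.0000, 0.0000, 2.4580]]

c_1 = (3, -4, -4, -3); ‖c_1‖ = 7.0711, so q_1 = (0.4243, -0.5657, -0.5657, -0.4243).
q_1·c_2 = 0.4243·4 + (-0.5657)·(-4) + (-0.5657)·3 + (-0.4243)·4 = 0.5657.
u_2 = c_2 − 0.5657·q_1 = (3.7600, -3.6800, 3.3200, 4.2400).
‖u_2‖ = 7.5286, so q_2 = (0.4994, -0.4888, 0.4410, 0.5632).
q_1·c_3 = 0.4243·0 + (-0.5657)·(-3) + (-0.5657)·1 + (-0.4243)·3 = -0.1414; q_2·c_3 = 0.4994·0 + (-0.4888)·(-3) + 0.4410·1 + 0.5632·3 = 3.5969.
u_3 = c_3 + 0.1414·q_1 − 3.5969·q_2 = (-1.7364, -1.3218, -0.6662, 0.9143).
‖u_3‖ = 2.4580, so q_3 = (-0.7064, -0.5377, -0.2710, 0.3719).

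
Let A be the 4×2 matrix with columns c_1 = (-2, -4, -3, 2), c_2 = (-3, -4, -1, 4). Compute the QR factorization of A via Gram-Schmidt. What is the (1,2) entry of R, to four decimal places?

r_{12} = 5.7446

q_1 = c_1/‖c_1‖ = (-2, -4, -3, 2)/5.7446 = (-0.3482, -0.6963, -0.5222, 0.3482).
r_{12} = q_1·c_2 = 5.7446.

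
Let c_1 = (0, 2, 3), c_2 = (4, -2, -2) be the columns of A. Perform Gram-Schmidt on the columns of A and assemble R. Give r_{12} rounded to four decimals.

q_1 = c_1/‖c_1‖ = (0, 2, 3)/3.6056 = (0.0000, 0.5547, 0.8321).
r_{12} = q_1·c_2 = -2.7735.

r_{12} = -2.7735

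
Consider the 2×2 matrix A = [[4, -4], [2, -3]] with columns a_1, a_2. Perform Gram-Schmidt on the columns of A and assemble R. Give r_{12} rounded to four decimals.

q_1 = a_1/‖a_1‖ = (4, 2)/4.4721 = (0.8944, 0.4472).
r_{12} = q_1·a_2 = -4.9193.

r_{12} = -4.9193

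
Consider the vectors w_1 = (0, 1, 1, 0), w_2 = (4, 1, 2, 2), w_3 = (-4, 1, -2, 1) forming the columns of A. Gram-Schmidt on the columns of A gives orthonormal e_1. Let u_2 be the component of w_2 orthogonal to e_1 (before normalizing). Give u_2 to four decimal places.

u_2 = (4.0000, -0.5000, 0.5000, 2.0000)

w_1 = (0, 1, 1, 0); ‖w_1‖ = 1.4142, so e_1 = (0.0000, 0.7071, 0.7071, 0.0000).
e_1·w_2 = 0.0000·4 + 0.7071·1 + 0.7071·2 + 0.0000·2 = 2.1213.
u_2 = w_2 − 2.1213·e_1 = (4.0000, -0.5000, 0.5000, 2.0000).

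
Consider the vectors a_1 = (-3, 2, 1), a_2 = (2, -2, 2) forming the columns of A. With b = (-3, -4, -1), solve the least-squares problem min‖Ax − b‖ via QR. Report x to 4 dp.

a_1 = (-3, 2, 1); ‖a_1‖ = 3.7417, so e_1 = (-0.8018, 0.5345, 0.2673).
e_1·a_2 = (-0.8018)·2 + 0.5345·(-2) + 0.2673·2 = -2.1381.
u_2 = a_2 + 2.1381·e_1 = (0.2857, -0.8571, 2.5714).
‖u_2‖ = 2.7255, so e_2 = (0.1048, -0.3145, 0.9435).
Qᵀb = (0.0000, 0.0000).
Back-substitute: x_2 = 0.0000/2.7255 = 0.0000.
x_1 = (0.0000 + 2.1381·0.0000)/3.7417 = 0.0000.

x = (0.0000, 0.0000)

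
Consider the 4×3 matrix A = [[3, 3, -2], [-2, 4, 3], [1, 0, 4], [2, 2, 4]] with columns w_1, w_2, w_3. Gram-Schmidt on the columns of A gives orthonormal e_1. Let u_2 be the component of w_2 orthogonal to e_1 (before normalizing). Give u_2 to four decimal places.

u_2 = (2.1667, 4.5556, -0.2778, 1.4444)

e_1 = w_1/‖w_1‖ = (3, -2, 1, 2)/4.2426 = (0.7071, -0.4714, 0.2357, 0.4714).
r_{12} = e_1·w_2 = 1.1785.
u_2 = w_2 − 1.1785·e_1 = (2.1667, 4.5556, -0.2778, 1.4444).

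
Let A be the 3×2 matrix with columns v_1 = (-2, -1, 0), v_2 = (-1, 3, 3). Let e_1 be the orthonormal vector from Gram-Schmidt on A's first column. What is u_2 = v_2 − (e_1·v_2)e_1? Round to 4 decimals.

v_1 = (-2, -1, 0); ‖v_1‖ = 2.2361, so e_1 = (-0.8944, -0.4472, 0.0000).
e_1·v_2 = (-0.8944)·(-1) + (-0.4472)·3 + 0.0000·3 = -0.4472.
u_2 = v_2 + 0.4472·e_1 = (-1.4000, 2.8000, 3.0000).

u_2 = (-1.4000, 2.8000, 3.0000)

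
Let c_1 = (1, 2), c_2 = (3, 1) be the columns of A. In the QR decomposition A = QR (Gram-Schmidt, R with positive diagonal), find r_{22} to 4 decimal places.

r_{22} = 2.2361

e_1 = c_1/‖c_1‖ = (1, 2)/2.2361 = (0.4472, 0.8944).
r_{12} = e_1·c_2 = 2.2361.
u_2 = c_2 − 2.2361·e_1 = (2.0000, -1.0000).
r_{22} = ‖u_2‖ = 2.2361.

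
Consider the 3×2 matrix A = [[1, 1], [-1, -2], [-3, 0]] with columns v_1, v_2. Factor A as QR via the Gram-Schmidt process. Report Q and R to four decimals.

v_1 = (1, -1, -3); ‖v_1‖ = 3.3166, so e_1 = (0.3015, -0.3015, -0.9045).
e_1·v_2 = 0.3015·1 + (-0.3015)·(-2) + (-0.9045)·0 = 0.9045.
u_2 = v_2 − 0.9045·e_1 = (0.7273, -1.7273, 0.8182).
‖u_2‖ = 2.0449, so e_2 = (0.3556, -0.8447, 0.4001).

Q = [[0.3015, 0.3556], [-0.3015, -0.8447], [-0.9045, 0.4001]], R = [[3.3166, 0.9045], [0.0000, 2.0449]]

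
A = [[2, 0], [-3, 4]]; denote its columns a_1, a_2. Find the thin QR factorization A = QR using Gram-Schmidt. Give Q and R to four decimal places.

Q = [[0.5547, 0.8321], [-0.8321, 0.5547]], R = [[3.6056, -3.3282], [0.0000, 2.2188]]

a_1 = (2, -3); ‖a_1‖ = 3.6056, so q_1 = (0.5547, -0.8321).
q_1·a_2 = 0.5547·0 + (-0.8321)·4 = -3.3282.
u_2 = a_2 + 3.3282·q_1 = (1.8462, 1.2308).
‖u_2‖ = 2.2188, so q_2 = (0.8321, 0.5547).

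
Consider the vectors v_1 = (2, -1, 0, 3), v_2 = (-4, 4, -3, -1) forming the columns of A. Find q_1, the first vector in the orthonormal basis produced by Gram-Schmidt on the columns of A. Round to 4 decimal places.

v_1 = (2, -1, 0, 3); ‖v_1‖ = 3.7417, so q_1 = (0.5345, -0.2673, 0.0000, 0.8018).

q_1 = (0.5345, -0.2673, 0.0000, 0.8018)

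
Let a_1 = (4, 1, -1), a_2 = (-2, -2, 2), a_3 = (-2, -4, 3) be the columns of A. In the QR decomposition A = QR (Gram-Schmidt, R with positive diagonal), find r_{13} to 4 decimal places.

a_1 = (4, 1, -1); ‖a_1‖ = 4.2426, so q_1 = (0.9428, 0.2357, -0.2357).
r_{13} = q_1·a_3 = -3.5355.

r_{13} = -3.5355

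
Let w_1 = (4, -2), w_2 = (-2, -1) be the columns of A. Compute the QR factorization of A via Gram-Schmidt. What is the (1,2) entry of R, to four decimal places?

r_{12} = -1.3416

w_1 = (4, -2); ‖w_1‖ = 4.4721, so e_1 = (0.8944, -0.4472).
r_{12} = e_1·w_2 = -1.3416.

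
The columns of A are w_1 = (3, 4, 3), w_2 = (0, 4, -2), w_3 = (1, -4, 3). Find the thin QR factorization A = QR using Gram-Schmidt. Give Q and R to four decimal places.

Q = [[0.5145, -0.2136, 0.8305], [0.6860, 0.6836, -0.2491], [0.5145, -0.6979, -0.4983]], R = [[5.8310, 1.7150, -0.6860], [0.0000, 4.1302, -5.0417], [0.0000, 0.0000, 0.3322]]

w_1 = (3, 4, 3); ‖w_1‖ = 5.8310, so e_1 = (0.5145, 0.6860, 0.5145).
e_1·w_2 = 0.5145·0 + 0.6860·4 + 0.5145·(-2) = 1.7150.
u_2 = w_2 − 1.7150·e_1 = (-0.8824, 2.8235, -2.8824).
‖u_2‖ = 4.1302, so e_2 = (-0.2136, 0.6836, -0.6979).
e_1·w_3 = 0.5145·1 + 0.6860·(-4) + 0.5145·3 = -0.6860; e_2·w_3 = (-0.2136)·1 + 0.6836·(-4) + (-0.6979)·3 = -5.0417.
u_3 = w_3 + 0.6860·e_1 + 5.0417·e_2 = (0.2759, -0.0828, -0.1655).
‖u_3‖ = 0.3322, so e_3 = (0.8305, -0.2491, -0.4983).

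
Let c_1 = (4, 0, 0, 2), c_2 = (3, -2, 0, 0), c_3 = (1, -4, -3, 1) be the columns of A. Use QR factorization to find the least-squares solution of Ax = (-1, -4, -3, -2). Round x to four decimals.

e_1 = c_1/‖c_1‖ = (4, 0, 0, 2)/4.4721 = (0.8944, 0.0000, 0.0000, 0.4472).
r_{12} = e_1·c_2 = 2.6833.
u_2 = c_2 − 2.6833·e_1 = (0.6000, -2.0000, 0.0000, -1.2000).
‖u_2‖ = 2.4083, so e_2 = (0.2491, -0.8305, 0.0000, -0.4983).
r_{13} = e_1·c_3 = 1.3416; r_{23} = e_2·c_3 = 3.0727.
u_3 = c_3 − 1.3416·e_1 − 3.0727·e_2 = (-0.9655, -1.4483, -3.0000, 1.9310).
‖u_3‖ = 3.9697, so e_3 = (-0.2432, -0.3648, -0.7557, 0.4864).
Qᵀb = (-1.7889, 4.0692, 2.9968).
Back-substitute: x_3 = 2.9968/3.9697 = 0.7549.
x_2 = (4.0692 − 3.0727·0.7549)/2.4083 = 0.7265.
x_1 = (-1.7889 − 2.6833·0.7265 − 1.3416·0.7549)/4.4721 = -1.0624.

x = (-1.0624, 0.7265, 0.7549)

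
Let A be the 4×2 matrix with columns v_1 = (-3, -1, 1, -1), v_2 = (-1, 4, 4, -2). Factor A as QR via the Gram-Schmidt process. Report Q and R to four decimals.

e_1 = v_1/‖v_1‖ = (-3, -1, 1, -1)/3.4641 = (-0.8660, -0.2887, 0.2887, -0.2887).
r_{12} = e_1·v_2 = 1.4434.
u_2 = v_2 − 1.4434·e_1 = (0.2500, 4.4167, 3.5833, -1.5833).
‖u_2‖ = 5.9090, so e_2 = (0.0423, 0.7474, 0.6064, -0.2680).

Q = [[-0.8660, 0.0423], [-0.2887, 0.7474], [0.2887, 0.6064], [-0.2887, -0.2680]], R = [[3.4641, 1.4434], [0.0000, 5.9090]]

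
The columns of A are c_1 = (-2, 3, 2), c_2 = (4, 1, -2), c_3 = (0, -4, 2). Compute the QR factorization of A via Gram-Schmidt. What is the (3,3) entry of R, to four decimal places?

r_{33} = 2.6485

c_1 = (-2, 3, 2); ‖c_1‖ = 4.1231, so e_1 = (-0.4851, 0.7276, 0.4851).
e_1·c_2 = (-0.4851)·4 + 0.7276·1 + 0.4851·(-2) = -2.1828.
u_2 = c_2 + 2.1828·e_1 = (2.9412, 2.5882, -0.9412).
‖u_2‖ = 4.0293, so e_2 = (0.7299, 0.6424, -0.2336).
e_1·c_3 = (-0.4851)·0 + 0.7276·(-4) + 0.4851·2 = -1.9403; e_2·c_3 = 0.7299·0 + 0.6424·(-4) + (-0.2336)·2 = -3.0366.
u_3 = c_3 + 1.9403·e_1 + 3.0366·e_2 = (1.2754, -0.6377, 2.2319).
r_{33} = ‖u_3‖ = 2.6485.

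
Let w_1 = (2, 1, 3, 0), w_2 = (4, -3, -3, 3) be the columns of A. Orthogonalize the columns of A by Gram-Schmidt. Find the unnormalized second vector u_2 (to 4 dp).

u_2 = (4.5714, -2.7143, -2.1429, 3.0000)

w_1 = (2, 1, 3, 0); ‖w_1‖ = 3.7417, so e_1 = (0.5345, 0.2673, 0.8018, 0.0000).
e_1·w_2 = 0.5345·4 + 0.2673·(-3) + 0.8018·(-3) + 0.0000·3 = -1.0690.
u_2 = w_2 + 1.0690·e_1 = (4.5714, -2.7143, -2.1429, 3.0000).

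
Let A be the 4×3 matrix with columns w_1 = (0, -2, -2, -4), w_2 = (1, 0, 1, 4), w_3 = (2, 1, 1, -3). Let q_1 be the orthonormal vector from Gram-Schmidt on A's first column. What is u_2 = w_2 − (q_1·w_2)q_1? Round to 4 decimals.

w_1 = (0, -2, -2, -4); ‖w_1‖ = 4.8990, so q_1 = (0.0000, -0.4082, -0.4082, -0.8165).
q_1·w_2 = 0.0000·1 + (-0.4082)·0 + (-0.4082)·1 + (-0.8165)·4 = -3.6742.
u_2 = w_2 + 3.6742·q_1 = (1.0000, -1.5000, -0.5000, 1.0000).

u_2 = (1.0000, -1.5000, -0.5000, 1.0000)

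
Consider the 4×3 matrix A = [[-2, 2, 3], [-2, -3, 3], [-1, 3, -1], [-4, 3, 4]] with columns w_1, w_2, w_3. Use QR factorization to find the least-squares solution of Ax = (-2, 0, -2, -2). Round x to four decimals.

e_1 = w_1/‖w_1‖ = (-2, -2, -1, -4)/5.0000 = (-0.4000, -0.4000, -0.2000, -0.8000).
r_{12} = e_1·w_2 = -2.6000.
u_2 = w_2 + 2.6000·e_1 = (0.9600, -4.0400, 2.4800, 0.9200).
‖u_2‖ = 4.9234, so e_2 = (0.1950, -0.8206, 0.5037, 0.1869).
r_{13} = e_1·w_3 = -5.4000; r_{23} = e_2·w_3 = -1.6330.
u_3 = w_3 + 5.4000·e_1 + 1.6330·e_2 = (1.1584, -0.5000, -1.2574, -0.0149).
‖u_3‖ = 1.7814, so e_3 = (0.6503, -0.2807, -0.7059, -0.0083).
Qᵀb = (2.8000, -1.7711, 0.1278).
Back-substitute: x_3 = 0.1278/1.7814 = 0.0718.
x_2 = (-1.7711 + 1.6330·0.0718)/4.9234 = -0.3359.
x_1 = (2.8000 + 2.6000·(-0.3359) + 5.4000·0.0718)/5.0000 = 0.4628.

x = (0.4628, -0.3359, 0.0718)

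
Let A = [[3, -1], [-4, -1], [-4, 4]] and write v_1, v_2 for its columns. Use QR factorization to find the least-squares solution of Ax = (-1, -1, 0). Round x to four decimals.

v_1 = (3, -4, -4); ‖v_1‖ = 6.4031, so q_1 = (0.4685, -0.6247, -0.6247).
q_1·v_2 = 0.4685·(-1) + (-0.6247)·(-1) + (-0.6247)·4 = -2.3426.
u_2 = v_2 + 2.3426·q_1 = (0.0976, -2.4634, 2.5366).
‖u_2‖ = 3.5373, so q_2 = (0.0276, -0.6964, 0.7171).
Qᵀb = (0.1562, 0.6688).
Back-substitute: x_2 = 0.6688/3.5373 = 0.1891.
x_1 = (0.1562 + 2.3426·0.1891)/6.4031 = 0.0936.

x = (0.0936, 0.1891)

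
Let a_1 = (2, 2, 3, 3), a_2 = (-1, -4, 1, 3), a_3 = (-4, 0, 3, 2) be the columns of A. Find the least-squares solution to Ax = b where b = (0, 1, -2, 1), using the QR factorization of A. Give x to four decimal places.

a_1 = (2, 2, 3, 3); ‖a_1‖ = 5.0990, so e_1 = (0.3922, 0.3922, 0.5883, 0.5883).
e_1·a_2 = 0.3922·(-1) + 0.3922·(-4) + 0.5883·1 + 0.5883·3 = 0.3922.
u_2 = a_2 − 0.3922·e_1 = (-1.1538, -4.1538, 0.7692, 2.7692).
‖u_2‖ = 5.1813, so e_2 = (-0.2227, -0.8017, 0.1485, 0.5345).
e_1·a_3 = 0.3922·(-4) + 0.3922·0 + 0.5883·3 + 0.5883·2 = 1.3728; e_2·a_3 = (-0.2227)·(-4) + (-0.8017)·0 + 0.1485·3 + 0.5345·2 = 2.4051.
u_3 = a_3 − 1.3728·e_1 − 2.4051·e_2 = (-4.0029, 1.3897, 1.8352, -0.0931).
‖u_3‖ = 4.6185, so e_3 = (-0.8667, 0.3009, 0.3974, -0.0202).
Qᵀb = (-0.1961, -0.5642, -0.5140).
Back-substitute: x_3 = -0.5140/4.6185 = -0.1113.
x_2 = (-0.5642 − 2.4051·(-0.1113))/5.1813 = -0.0572.
x_1 = (-0.1961 − 0.3922·(-0.0572) − 1.3728·(-0.1113))/5.0990 = -0.0041.

x = (-0.0041, -0.0572, -0.1113)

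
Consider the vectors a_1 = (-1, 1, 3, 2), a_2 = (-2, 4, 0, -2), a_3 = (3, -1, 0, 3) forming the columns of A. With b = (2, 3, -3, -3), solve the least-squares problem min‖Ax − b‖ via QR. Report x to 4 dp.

x = (-1.2222, 1.2778, 0.8889)

a_1 = (-1, 1, 3, 2); ‖a_1‖ = 3.8730, so q_1 = (-0.2582, 0.2582, 0.7746, 0.5164).
q_1·a_2 = (-0.2582)·(-2) + 0.2582·4 + 0.7746·0 + 0.5164·(-2) = 0.5164.
u_2 = a_2 − 0.5164·q_1 = (-1.8667, 3.8667, -0.4000, -2.2667).
‖u_2‖ = 4.8717, so q_2 = (-0.3832, 0.7937, -0.0821, -0.4653).
q_1·a_3 = (-0.2582)·3 + 0.2582·(-1) + 0.7746·0 + 0.5164·3 = 0.5164; q_2·a_3 = (-0.3832)·3 + 0.7937·(-1) + (-0.0821)·0 + (-0.4653)·3 = -3.3390.
u_3 = a_3 − 0.5164·q_1 + 3.3390·q_2 = (1.8539, 1.5169, -0.6742, 1.1798).
‖u_3‖ = 2.7540, so q_3 = (0.6732, 0.5508, -0.2448, 0.4284).
Qᵀb = (-3.6148, 3.2569, 2.4480).
Back-substitute: x_3 = 2.4480/2.7540 = 0.8889.
x_2 = (3.2569 + 3.3390·0.8889)/4.8717 = 1.2778.
x_1 = (-3.6148 − 0.5164·1.2778 − 0.5164·0.8889)/3.8730 = -1.2222.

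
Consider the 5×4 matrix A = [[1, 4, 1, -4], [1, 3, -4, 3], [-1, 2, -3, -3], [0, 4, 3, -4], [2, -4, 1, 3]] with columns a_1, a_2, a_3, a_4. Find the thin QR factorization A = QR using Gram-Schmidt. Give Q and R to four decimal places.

Q = [[0.3780, 0.5731, 0.1852, -0.4670], [0.3780, 0.4437, -0.6746, 0.4329], [-0.3780, 0.2034, -0.4360, -0.6814], [0.0000, 0.5176, 0.5654, 0.1594], [0.7559, -0.4067, 0.0267, -0.3237]], R = [[2.6458, -1.1339, 0.7559, 3.0237], [0.0000, 7.7275, -0.6655, -4.8620], [0.0000, 0.0000, 5.9149, -3.6385], [0.0000, 0.0000, 0.0000, 3.6026]]

a_1 = (1, 1, -1, 0, 2); ‖a_1‖ = 2.6458, so q_1 = (0.3780, 0.3780, -0.3780, 0.0000, 0.7559).
q_1·a_2 = 0.3780·4 + 0.3780·3 + (-0.3780)·2 + 0.0000·4 + 0.7559·(-4) = -1.1339.
u_2 = a_2 + 1.1339·q_1 = (4.4286, 3.4286, 1.5714, 4.0000, -3.1429).
‖u_2‖ = 7.7275, so q_2 = (0.5731, 0.4437, 0.2034, 0.5176, -0.4067).
q_1·a_3 = 0.3780·1 + 0.3780·(-4) + (-0.3780)·(-3) + 0.0000·3 + 0.7559·1 = 0.7559; q_2·a_3 = 0.5731·1 + 0.4437·(-4) + 0.2034·(-3) + 0.5176·3 + (-0.4067)·1 = -0.6655.
u_3 = a_3 − 0.7559·q_1 + 0.6655·q_2 = (1.0957, -3.9904, -2.5789, 3.3445, 0.1579).
‖u_3‖ = 5.9149, so q_3 = (0.1852, -0.6746, -0.4360, 0.5654, 0.0267).
q_1·a_4 = 0.3780·(-4) + 0.3780·3 + (-0.3780)·(-3) + 0.0000·(-4) + 0.7559·3 = 3.0237; q_2·a_4 = 0.5731·(-4) + 0.4437·3 + 0.2034·(-3) + 0.5176·(-4) + (-0.4067)·3 = -4.8620; q_3·a_4 = 0.1852·(-4) + (-0.6746)·3 + (-0.4360)·(-3) + 0.5654·(-4) + 0.0267·3 = -3.6385.
u_4 = a_4 − 3.0237·q_1 + 4.8620·q_2 + 3.6385·q_3 = (-1.6824, 1.5596, -2.4549, 0.5741, -1.1660).
‖u_4‖ = 3.6026, so q_4 = (-0.4670, 0.4329, -0.6814, 0.1594, -0.3237).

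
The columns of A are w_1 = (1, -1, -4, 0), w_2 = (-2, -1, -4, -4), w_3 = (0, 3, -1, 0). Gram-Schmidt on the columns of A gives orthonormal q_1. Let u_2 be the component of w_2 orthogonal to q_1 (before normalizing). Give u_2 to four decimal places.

w_1 = (1, -1, -4, 0); ‖w_1‖ = 4.2426, so q_1 = (0.2357, -0.2357, -0.9428, 0.0000).
q_1·w_2 = 0.2357·(-2) + (-0.2357)·(-1) + (-0.9428)·(-4) + 0.0000·(-4) = 3.5355.
u_2 = w_2 − 3.5355·q_1 = (-2.8333, -0.1667, -0.6667, -4.0000).

u_2 = (-2.8333, -0.1667, -0.6667, -4.0000)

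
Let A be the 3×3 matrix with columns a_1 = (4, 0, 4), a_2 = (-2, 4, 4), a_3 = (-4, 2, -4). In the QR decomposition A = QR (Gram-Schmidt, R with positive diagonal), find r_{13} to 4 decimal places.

r_{13} = -5.6569

a_1 = (4, 0, 4); ‖a_1‖ = 5.6569, so e_1 = (0.7071, 0.0000, 0.7071).
r_{13} = e_1·a_3 = -5.6569.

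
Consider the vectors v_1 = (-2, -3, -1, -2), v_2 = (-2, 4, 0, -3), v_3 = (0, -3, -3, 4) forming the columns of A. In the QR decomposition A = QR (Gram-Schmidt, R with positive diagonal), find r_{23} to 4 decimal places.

v_1 = (-2, -3, -1, -2); ‖v_1‖ = 4.2426, so e_1 = (-0.4714, -0.7071, -0.2357, -0.4714).
e_1·v_2 = (-0.4714)·(-2) + (-0.7071)·4 + (-0.2357)·0 + (-0.4714)·(-3) = -0.4714.
u_2 = v_2 + 0.4714·e_1 = (-2.2222, 3.6667, -0.1111, -3.2222).
‖u_2‖ = 5.3645, so e_2 = (-0.4142, 0.6835, -0.0207, -0.6007).
r_{23} = e_2·v_3 = -4.3910.

r_{23} = -4.3910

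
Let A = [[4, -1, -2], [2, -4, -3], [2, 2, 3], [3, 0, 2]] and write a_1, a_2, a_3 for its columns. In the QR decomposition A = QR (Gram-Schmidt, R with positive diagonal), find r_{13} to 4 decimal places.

r_{13} = -0.3482

a_1 = (4, 2, 2, 3); ‖a_1‖ = 5.7446, so q_1 = (0.6963, 0.3482, 0.3482, 0.5222).
r_{13} = q_1·a_3 = -0.3482.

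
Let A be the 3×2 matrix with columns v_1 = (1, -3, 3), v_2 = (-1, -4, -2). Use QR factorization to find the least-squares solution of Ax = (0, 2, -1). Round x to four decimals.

x = (-0.4251, -0.1845)

v_1 = (1, -3, 3); ‖v_1‖ = 4.3589, so e_1 = (0.2294, -0.6882, 0.6882).
e_1·v_2 = 0.2294·(-1) + (-0.6882)·(-4) + 0.6882·(-2) = 1.1471.
u_2 = v_2 − 1.1471·e_1 = (-1.2632, -3.2105, -2.7895).
‖u_2‖ = 4.4367, so e_2 = (-0.2847, -0.7236, -0.6287).
Qᵀb = (-2.0647, -0.8185).
Back-substitute: x_2 = -0.8185/4.4367 = -0.1845.
x_1 = (-2.0647 − 1.1471·(-0.1845))/4.3589 = -0.4251.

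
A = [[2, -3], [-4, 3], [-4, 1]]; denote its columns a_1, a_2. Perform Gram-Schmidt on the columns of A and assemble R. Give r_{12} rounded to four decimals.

a_1 = (2, -4, -4); ‖a_1‖ = 6.0000, so q_1 = (0.3333, -0.6667, -0.6667).
r_{12} = q_1·a_2 = -3.6667.

r_{12} = -3.6667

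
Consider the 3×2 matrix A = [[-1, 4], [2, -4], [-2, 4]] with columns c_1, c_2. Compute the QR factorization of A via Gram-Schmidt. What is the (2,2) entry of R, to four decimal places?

e_1 = c_1/‖c_1‖ = (-1, 2, -2)/3.0000 = (-0.3333, 0.6667, -0.6667).
r_{12} = e_1·c_2 = -6.6667.
u_2 = c_2 + 6.6667·e_1 = (1.7778, 0.4444, -0.4444).
r_{22} = ‖u_2‖ = 1.8856.

r_{22} = 1.8856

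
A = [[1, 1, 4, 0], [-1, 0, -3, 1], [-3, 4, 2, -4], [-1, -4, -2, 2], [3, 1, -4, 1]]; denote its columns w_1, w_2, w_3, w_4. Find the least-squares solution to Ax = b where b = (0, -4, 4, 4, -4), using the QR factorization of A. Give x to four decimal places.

x = (0.2489, -2.2338, 0.1599, -3.0603)

w_1 = (1, -1, -3, -1, 3); ‖w_1‖ = 4.5826, so e_1 = (0.2182, -0.2182, -0.6547, -0.2182, 0.6547).
e_1·w_2 = 0.2182·1 + (-0.2182)·0 + (-0.6547)·4 + (-0.2182)·(-4) + 0.6547·1 = -0.8729.
u_2 = w_2 + 0.8729·e_1 = (1.1905, -0.1905, 3.4286, -4.1905, 1.5714).
‖u_2‖ = 5.7652, so e_2 = (0.2065, -0.0330, 0.5947, -0.7269, 0.2726).
e_1·w_3 = 0.2182·4 + (-0.2182)·(-3) + (-0.6547)·2 + (-0.2182)·(-2) + 0.6547·(-4) = -1.9640; e_2·w_3 = 0.2065·4 + (-0.0330)·(-3) + 0.5947·2 + (-0.7269)·(-2) + 0.2726·(-4) = 2.4779.
u_3 = w_3 + 1.9640·e_1 − 2.4779·e_2 = (3.9169, -3.3467, -0.7593, -0.6275, -3.3897).
‖u_3‖ = 6.2452, so e_3 = (0.6272, -0.5359, -0.1216, -0.1005, -0.5428).
e_1·w_4 = 0.2182·0 + (-0.2182)·1 + (-0.6547)·(-4) + (-0.2182)·2 + 0.6547·1 = 2.6186; e_2·w_4 = 0.2065·0 + (-0.0330)·1 + 0.5947·(-4) + (-0.7269)·2 + 0.2726·1 = -3.5930; e_3·w_4 = 0.6272·0 + (-0.5359)·1 + (-0.1216)·(-4) + (-0.1005)·2 + (-0.5428)·1 = -0.7933.
u_4 = w_4 − 2.6186·e_1 + 3.5930·e_2 + 0.7933·e_3 = (0.6680, 1.0276, -0.2454, -0.1198, -0.1655).
‖u_4‖ = 1.2666, so e_4 = (0.5274, 0.8113, -0.1938, -0.0946, -0.1307).
Qᵀb = (-5.2372, -1.4867, 3.4263, -3.8762).
Back-substitute: x_4 = -3.8762/1.2666 = -3.0603.
x_3 = (3.4263 + 0.7933·(-3.0603))/6.2452 = 0.1599.
x_2 = (-1.4867 − 2.4779·0.1599 + 3.5930·(-3.0603))/5.7652 = -2.2338.
x_1 = (-5.2372 + 0.8729·(-2.2338) + 1.9640·0.1599 − 2.6186·(-3.0603))/4.5826 = 0.2489.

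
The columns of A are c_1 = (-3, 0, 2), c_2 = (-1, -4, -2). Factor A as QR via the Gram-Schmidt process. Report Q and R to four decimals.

Q = [[-0.8321, -0.2691], [0.0000, -0.8745], [0.5547, -0.4036]], R = [[3.6056, -0.2774], [0.0000, 4.5742]]

c_1 = (-3, 0, 2); ‖c_1‖ = 3.6056, so e_1 = (-0.8321, 0.0000, 0.5547).
e_1·c_2 = (-0.8321)·(-1) + 0.0000·(-4) + 0.5547·(-2) = -0.2774.
u_2 = c_2 + 0.2774·e_1 = (-1.2308, -4.0000, -1.8462).
‖u_2‖ = 4.5742, so e_2 = (-0.2691, -0.8745, -0.4036).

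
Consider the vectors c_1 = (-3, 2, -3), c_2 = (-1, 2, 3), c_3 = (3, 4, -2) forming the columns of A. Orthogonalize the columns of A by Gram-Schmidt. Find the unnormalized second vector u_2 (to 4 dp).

e_1 = c_1/‖c_1‖ = (-3, 2, -3)/4.6904 = (-0.6396, 0.4264, -0.6396).
r_{12} = e_1·c_2 = -0.4264.
u_2 = c_2 + 0.4264·e_1 = (-1.2727, 2.1818, 2.7273).

u_2 = (-1.2727, 2.1818, 2.7273)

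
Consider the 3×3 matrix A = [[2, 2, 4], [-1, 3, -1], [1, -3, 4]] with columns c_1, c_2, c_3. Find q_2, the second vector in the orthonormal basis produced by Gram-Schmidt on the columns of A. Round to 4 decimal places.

q_2 = (0.5774, 0.5774, -0.5774)

c_1 = (2, -1, 1); ‖c_1‖ = 2.4495, so q_1 = (0.8165, -0.4082, 0.4082).
q_1·c_2 = 0.8165·2 + (-0.4082)·3 + 0.4082·(-3) = -0.8165.
u_2 = c_2 + 0.8165·q_1 = (2.6667, 2.6667, -2.6667).
‖u_2‖ = 4.6188, so q_2 = (0.5774, 0.5774, -0.5774).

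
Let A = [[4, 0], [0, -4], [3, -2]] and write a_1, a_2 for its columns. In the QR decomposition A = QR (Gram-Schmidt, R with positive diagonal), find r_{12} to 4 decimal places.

r_{12} = -1.2000

a_1 = (4, 0, 3); ‖a_1‖ = 5.0000, so q_1 = (0.8000, 0.0000, 0.6000).
r_{12} = q_1·a_2 = -1.2000.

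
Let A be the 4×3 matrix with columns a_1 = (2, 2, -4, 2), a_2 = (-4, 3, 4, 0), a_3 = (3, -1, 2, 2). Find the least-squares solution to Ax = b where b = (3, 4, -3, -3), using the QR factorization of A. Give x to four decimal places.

e_1 = a_1/‖a_1‖ = (2, 2, -4, 2)/5.2915 = (0.3780, 0.3780, -0.7559, 0.3780).
r_{12} = e_1·a_2 = -3.4017.
u_2 = a_2 + 3.4017·e_1 = (-2.7143, 4.2857, 1.4286, 1.2857).
‖u_2‖ = 5.4248, so e_2 = (-0.5003, 0.7900, 0.2633, 0.2370).
r_{13} = e_1·a_3 = 0.0000; r_{23} = e_2·a_3 = -1.2904.
u_3 = a_3 + 0.0000·e_1 + 1.2904·e_2 = (2.3544, 0.0194, 2.3398, 2.3058).
‖u_3‖ = 4.0417, so e_3 = (0.5825, 0.0048, 0.5789, 0.5705).
Qᵀb = (3.7796, 0.1580, -1.6815).
Back-substitute: x_3 = -1.6815/4.0417 = -0.4160.
x_2 = (0.1580 + 1.2904·(-0.4160))/5.4248 = -0.0698.
x_1 = (3.7796 + 3.4017·(-0.0698) + 0.0000·(-0.4160))/5.2915 = 0.6694.

x = (0.6694, -0.0698, -0.4160)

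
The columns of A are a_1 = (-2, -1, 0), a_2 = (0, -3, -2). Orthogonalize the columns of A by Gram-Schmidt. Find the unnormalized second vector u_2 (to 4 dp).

a_1 = (-2, -1, 0); ‖a_1‖ = 2.2361, so e_1 = (-0.8944, -0.4472, 0.0000).
e_1·a_2 = (-0.8944)·0 + (-0.4472)·(-3) + 0.0000·(-2) = 1.3416.
u_2 = a_2 − 1.3416·e_1 = (1.2000, -2.4000, -2.0000).

u_2 = (1.2000, -2.4000, -2.0000)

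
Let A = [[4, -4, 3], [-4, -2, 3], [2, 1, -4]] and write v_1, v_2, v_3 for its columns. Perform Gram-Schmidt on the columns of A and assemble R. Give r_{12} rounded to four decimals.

v_1 = (4, -4, 2); ‖v_1‖ = 6.0000, so e_1 = (0.6667, -0.6667, 0.3333).
r_{12} = e_1·v_2 = -1.0000.

r_{12} = -1.0000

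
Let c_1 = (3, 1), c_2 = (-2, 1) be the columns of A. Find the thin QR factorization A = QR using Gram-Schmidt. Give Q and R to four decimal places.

c_1 = (3, 1); ‖c_1‖ = 3.1623, so q_1 = (0.9487, 0.3162).
q_1·c_2 = 0.9487·(-2) + 0.3162·1 = -1.5811.
u_2 = c_2 + 1.5811·q_1 = (-0.5000, 1.5000).
‖u_2‖ = 1.5811, so q_2 = (-0.3162, 0.9487).

Q = [[0.9487, -0.3162], [0.3162, 0.9487]], R = [[3.1623, -1.5811], [0.0000, 1.5811]]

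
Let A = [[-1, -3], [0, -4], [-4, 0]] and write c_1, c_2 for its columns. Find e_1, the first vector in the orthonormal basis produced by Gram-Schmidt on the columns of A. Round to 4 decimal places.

e_1 = (-0.2425, 0.0000, -0.9701)

e_1 = c_1/‖c_1‖ = (-1, 0, -4)/4.1231 = (-0.2425, 0.0000, -0.9701).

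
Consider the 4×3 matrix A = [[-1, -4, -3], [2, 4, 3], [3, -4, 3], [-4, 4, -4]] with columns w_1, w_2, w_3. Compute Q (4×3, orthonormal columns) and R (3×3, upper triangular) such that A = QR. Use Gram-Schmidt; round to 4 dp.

e_1 = w_1/‖w_1‖ = (-1, 2, 3, -4)/5.4772 = (-0.1826, 0.3651, 0.5477, -0.7303).
r_{12} = e_1·w_2 = -2.9212.
u_2 = w_2 + 2.9212·e_1 = (-4.5333, 5.0667, -2.4000, 1.8667).
‖u_2‖ = 7.4476, so e_2 = (-0.6087, 0.6803, -0.3223, 0.2506).
r_{13} = e_1·w_3 = 6.2075; r_{23} = e_2·w_3 = 1.8977.
u_3 = w_3 − 6.2075·e_1 − 1.8977·e_2 = (-0.7115, -0.5577, 0.2115, 0.0577).
‖u_3‖ = 0.9303, so e_3 = (-0.7649, -0.5995, 0.2274, 0.0620).

Q = [[-0.1826, -0.6087, -0.7649], [0.3651, 0.6803, -0.5995], [0.5477, -0.3223, 0.2274], [-0.7303, 0.2506, 0.0620]], R = [[5.4772, -2.9212, 6.2075], [0.0000, 7.4476, 1.8977], [0.0000, 0.0000, 0.9303]]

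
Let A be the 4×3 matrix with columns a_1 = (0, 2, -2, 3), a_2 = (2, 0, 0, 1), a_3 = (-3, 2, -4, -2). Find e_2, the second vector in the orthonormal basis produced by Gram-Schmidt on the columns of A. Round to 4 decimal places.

a_1 = (0, 2, -2, 3); ‖a_1‖ = 4.1231, so e_1 = (0.0000, 0.4851, -0.4851, 0.7276).
e_1·a_2 = 0.0000·2 + 0.4851·0 + (-0.4851)·0 + 0.7276·1 = 0.7276.
u_2 = a_2 − 0.7276·e_1 = (2.0000, -0.3529, 0.3529, 0.4706).
‖u_2‖ = 2.1144, so e_2 = (0.9459, -0.1669, 0.1669, 0.2226).

e_2 = (0.9459, -0.1669, 0.1669, 0.2226)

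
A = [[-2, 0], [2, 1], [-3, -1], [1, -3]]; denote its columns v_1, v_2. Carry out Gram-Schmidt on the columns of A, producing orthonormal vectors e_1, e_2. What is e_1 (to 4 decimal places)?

v_1 = (-2, 2, -3, 1); ‖v_1‖ = 4.2426, so e_1 = (-0.4714, 0.4714, -0.7071, 0.2357).

e_1 = (-0.4714, 0.4714, -0.7071, 0.2357)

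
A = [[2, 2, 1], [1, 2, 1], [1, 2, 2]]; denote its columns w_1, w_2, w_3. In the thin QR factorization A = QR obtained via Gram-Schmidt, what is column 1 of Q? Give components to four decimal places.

w_1 = (2, 1, 1); ‖w_1‖ = 2.4495, so e_1 = (0.8165, 0.4082, 0.4082).

e_1 = (0.8165, 0.4082, 0.4082)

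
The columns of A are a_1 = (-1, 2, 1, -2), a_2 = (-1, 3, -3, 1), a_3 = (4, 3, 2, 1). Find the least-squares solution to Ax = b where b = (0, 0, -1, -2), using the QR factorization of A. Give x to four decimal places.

a_1 = (-1, 2, 1, -2); ‖a_1‖ = 3.1623, so e_1 = (-0.3162, 0.6325, 0.3162, -0.6325).
e_1·a_2 = (-0.3162)·(-1) + 0.6325·3 + 0.3162·(-3) + (-0.6325)·1 = 0.6325.
u_2 = a_2 − 0.6325·e_1 = (-0.8000, 2.6000, -3.2000, 1.4000).
‖u_2‖ = 4.4272, so e_2 = (-0.1807, 0.5873, -0.7228, 0.3162).
e_1·a_3 = (-0.3162)·4 + 0.6325·3 + 0.3162·2 + (-0.6325)·1 = 0.6325; e_2·a_3 = (-0.1807)·4 + 0.5873·3 + (-0.7228)·2 + 0.3162·1 = -0.0904.
u_3 = a_3 − 0.6325·e_1 + 0.0904·e_2 = (4.1837, 2.6531, 1.7347, 1.4286).
‖u_3‖ = 5.4398, so e_3 = (0.7691, 0.4877, 0.3189, 0.2626).
Qᵀb = (0.9487, 0.0904, -0.8441).
Back-substitute: x_3 = -0.8441/5.4398 = -0.1552.
x_2 = (0.0904 + 0.0904·(-0.1552))/4.4272 = 0.0172.
x_1 = (0.9487 − 0.6325·0.0172 − 0.6325·(-0.1552))/3.1623 = 0.3276.

x = (0.3276, 0.0172, -0.1552)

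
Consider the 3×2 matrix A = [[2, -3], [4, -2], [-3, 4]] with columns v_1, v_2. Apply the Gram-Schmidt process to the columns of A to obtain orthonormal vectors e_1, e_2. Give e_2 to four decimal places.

e_1 = v_1/‖v_1‖ = (2, 4, -3)/5.3852 = (0.3714, 0.7428, -0.5571).
r_{12} = e_1·v_2 = -4.8281.
u_2 = v_2 + 4.8281·e_1 = (-1.2069, 1.5862, 1.3103).
‖u_2‖ = 2.3853, so e_2 = (-0.5060, 0.6650, 0.5493).

e_2 = (-0.5060, 0.6650, 0.5493)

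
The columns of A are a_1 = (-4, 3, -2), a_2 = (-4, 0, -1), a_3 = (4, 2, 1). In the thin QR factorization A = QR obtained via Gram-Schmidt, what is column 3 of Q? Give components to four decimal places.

e_3 = (-0.2308, 0.3077, 0.9231)

a_1 = (-4, 3, -2); ‖a_1‖ = 5.3852, so e_1 = (-0.7428, 0.5571, -0.3714).
e_1·a_2 = (-0.7428)·(-4) + 0.5571·0 + (-0.3714)·(-1) = 3.3425.
u_2 = a_2 − 3.3425·e_1 = (-1.5172, -1.8621, 0.2414).
‖u_2‖ = 2.4140, so e_2 = (-0.6285, -0.7713, 0.1000).
e_1·a_3 = (-0.7428)·4 + 0.5571·2 + (-0.3714)·1 = -2.2283; e_2·a_3 = (-0.6285)·4 + (-0.7713)·2 + 0.1000·1 = -3.9567.
u_3 = a_3 + 2.2283·e_1 + 3.9567·e_2 = (-0.1420, 0.1893, 0.5680).
‖u_3‖ = 0.6154, so e_3 = (-0.2308, 0.3077, 0.9231).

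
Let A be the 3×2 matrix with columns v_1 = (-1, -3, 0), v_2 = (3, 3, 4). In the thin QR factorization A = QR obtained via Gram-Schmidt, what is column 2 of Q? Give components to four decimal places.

q_1 = v_1/‖v_1‖ = (-1, -3, 0)/3.1623 = (-0.3162, -0.9487, 0.0000).
r_{12} = q_1·v_2 = -3.7947.
u_2 = v_2 + 3.7947·q_1 = (1.8000, -0.6000, 4.0000).
‖u_2‖ = 4.4272, so q_2 = (0.4066, -0.1355, 0.9035).

q_2 = (0.4066, -0.1355, 0.9035)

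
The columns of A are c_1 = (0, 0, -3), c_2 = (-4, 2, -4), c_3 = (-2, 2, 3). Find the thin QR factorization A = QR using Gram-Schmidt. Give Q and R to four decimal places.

Q = [[0.0000, -0.8944, 0.4472], [0.0000, 0.4472, 0.8944], [-1.0000, 0.0000, 0.0000]], R = [[3.0000, 4.0000, -3.0000], [0.0000, 4.4721, 2.6833], [0.0000, 0.0000, 0.8944]]

c_1 = (0, 0, -3); ‖c_1‖ = 3.0000, so q_1 = (0.0000, 0.0000, -1.0000).
q_1·c_2 = 0.0000·(-4) + 0.0000·2 + (-1.0000)·(-4) = 4.0000.
u_2 = c_2 − 4.0000·q_1 = (-4.0000, 2.0000, 0.0000).
‖u_2‖ = 4.4721, so q_2 = (-0.8944, 0.4472, 0.0000).
q_1·c_3 = 0.0000·(-2) + 0.0000·2 + (-1.0000)·3 = -3.0000; q_2·c_3 = (-0.8944)·(-2) + 0.4472·2 + 0.0000·3 = 2.6833.
u_3 = c_3 + 3.0000·q_1 − 2.6833·q_2 = (0.4000, 0.8000, 0.0000).
‖u_3‖ = 0.8944, so q_3 = (0.4472, 0.8944, 0.0000).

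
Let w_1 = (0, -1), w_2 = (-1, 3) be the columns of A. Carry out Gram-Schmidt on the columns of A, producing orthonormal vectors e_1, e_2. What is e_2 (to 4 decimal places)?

e_1 = w_1/‖w_1‖ = (0, -1)/1.0000 = (0.0000, -1.0000).
r_{12} = e_1·w_2 = -3.0000.
u_2 = w_2 + 3.0000·e_1 = (-1.0000, 0.0000).
‖u_2‖ = 1.0000, so e_2 = (-1.0000, 0.0000).

e_2 = (-1.0000, 0.0000)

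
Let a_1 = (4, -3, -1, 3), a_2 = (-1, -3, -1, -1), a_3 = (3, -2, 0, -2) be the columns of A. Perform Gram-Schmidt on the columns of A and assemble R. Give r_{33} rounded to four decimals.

r_{33} = 3.3974

e_1 = a_1/‖a_1‖ = (4, -3, -1, 3)/5.9161 = (0.6761, -0.5071, -0.1690, 0.5071).
r_{12} = e_1·a_2 = 0.5071.
u_2 = a_2 − 0.5071·e_1 = (-1.3429, -2.7429, -0.9143, -1.2571).
‖u_2‖ = 3.4268, so e_2 = (-0.3919, -0.8004, -0.2668, -0.3669).
r_{13} = e_1·a_3 = 2.0284; r_{23} = e_2·a_3 = 1.1589.
u_3 = a_3 − 2.0284·e_1 − 1.1589·e_2 = (2.0827, -0.0438, 0.6521, -2.6034).
r_{33} = ‖u_3‖ = 3.3974.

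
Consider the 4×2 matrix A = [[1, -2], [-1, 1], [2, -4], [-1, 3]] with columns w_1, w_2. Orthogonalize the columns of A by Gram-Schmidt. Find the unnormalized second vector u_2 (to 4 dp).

w_1 = (1, -1, 2, -1); ‖w_1‖ = 2.6458, so q_1 = (0.3780, -0.3780, 0.7559, -0.3780).
q_1·w_2 = 0.3780·(-2) + (-0.3780)·1 + 0.7559·(-4) + (-0.3780)·3 = -5.2915.
u_2 = w_2 + 5.2915·q_1 = (0.0000, -1.0000, 0.0000, 1.0000).

u_2 = (0.0000, -1.0000, 0.0000, 1.0000)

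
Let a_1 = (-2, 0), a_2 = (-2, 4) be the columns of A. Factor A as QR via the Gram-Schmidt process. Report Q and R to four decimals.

a_1 = (-2, 0); ‖a_1‖ = 2.0000, so q_1 = (-1.0000, 0.0000).
q_1·a_2 = (-1.0000)·(-2) + 0.0000·4 = 2.0000.
u_2 = a_2 − 2.0000·q_1 = (0.0000, 4.0000).
‖u_2‖ = 4.0000, so q_2 = (0.0000, 1.0000).

Q = [[-1.0000, 0.0000], [0.0000, 1.0000]], R = [[2.0000, 2.0000], [0.0000, 4.0000]]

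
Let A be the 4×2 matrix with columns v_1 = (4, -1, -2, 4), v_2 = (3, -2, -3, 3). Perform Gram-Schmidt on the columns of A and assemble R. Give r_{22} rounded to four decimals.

q_1 = v_1/‖v_1‖ = (4, -1, -2, 4)/6.0828 = (0.6576, -0.1644, -0.3288, 0.6576).
r_{12} = q_1·v_2 = 5.2608.
u_2 = v_2 − 5.2608·q_1 = (-0.4595, -1.1351, -1.2703, -0.4595).
r_{22} = ‖u_2‖ = 1.8233.

r_{22} = 1.8233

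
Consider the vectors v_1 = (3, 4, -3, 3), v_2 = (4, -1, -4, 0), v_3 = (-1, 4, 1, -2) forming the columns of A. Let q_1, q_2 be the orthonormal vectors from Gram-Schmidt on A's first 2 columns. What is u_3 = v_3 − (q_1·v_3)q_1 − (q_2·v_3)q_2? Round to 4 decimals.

v_1 = (3, 4, -3, 3); ‖v_1‖ = 6.5574, so q_1 = (0.4575, 0.6100, -0.4575, 0.4575).
q_1·v_2 = 0.4575·4 + 0.6100·(-1) + (-0.4575)·(-4) + 0.4575·0 = 3.0500.
u_2 = v_2 − 3.0500·q_1 = (2.6047, -2.8605, -2.6047, -1.3953).
‖u_2‖ = 4.8680, so q_2 = (0.5351, -0.5876, -0.5351, -0.2866).
q_1·v_3 = 0.4575·(-1) + 0.6100·4 + (-0.4575)·1 + 0.4575·(-2) = 0.6100; q_2·v_3 = 0.5351·(-1) + (-0.5876)·4 + (-0.5351)·1 + (-0.2866)·(-2) = -2.8472.
u_3 = v_3 − 0.6100·q_1 + 2.8472·q_2 = (0.2444, 1.9549, -0.2444, -3.0952).

u_3 = (0.2444, 1.9549, -0.2444, -3.0952)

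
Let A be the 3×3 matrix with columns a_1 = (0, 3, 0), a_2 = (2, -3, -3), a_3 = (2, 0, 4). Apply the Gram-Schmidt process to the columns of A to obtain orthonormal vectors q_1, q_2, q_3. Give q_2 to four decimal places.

q_2 = (0.5547, 0.0000, -0.8321)

a_1 = (0, 3, 0); ‖a_1‖ = 3.0000, so q_1 = (0.0000, 1.0000, 0.0000).
q_1·a_2 = 0.0000·2 + 1.0000·(-3) + 0.0000·(-3) = -3.0000.
u_2 = a_2 + 3.0000·q_1 = (2.0000, 0.0000, -3.0000).
‖u_2‖ = 3.6056, so q_2 = (0.5547, 0.0000, -0.8321).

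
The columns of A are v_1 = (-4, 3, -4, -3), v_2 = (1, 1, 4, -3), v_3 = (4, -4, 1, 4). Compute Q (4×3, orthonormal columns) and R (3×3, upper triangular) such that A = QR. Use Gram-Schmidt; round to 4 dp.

Q = [[-0.5657, 0.0710, 0.5666], [0.4243, 0.2918, -0.4058], [-0.5657, 0.6625, -0.4556], [-0.4243, -0.6862, -0.5538]], R = [[7.0711, -1.1314, -6.2225], [0.0000, 5.0715, -2.9656], [0.0000, 0.0000, 1.2187]]

q_1 = v_1/‖v_1‖ = (-4, 3, -4, -3)/7.0711 = (-0.5657, 0.4243, -0.5657, -0.4243).
r_{12} = q_1·v_2 = -1.1314.
u_2 = v_2 + 1.1314·q_1 = (0.3600, 1.4800, 3.3600, -3.4800).
‖u_2‖ = 5.0715, so q_2 = (0.0710, 0.2918, 0.6625, -0.6862).
r_{13} = q_1·v_3 = -6.2225; r_{23} = q_2·v_3 = -2.9656.
u_3 = v_3 + 6.2225·q_1 + 2.9656·q_2 = (0.6905, -0.4946, -0.5552, -0.6750).
‖u_3‖ = 1.2187, so q_3 = (0.5666, -0.4058, -0.4556, -0.5538).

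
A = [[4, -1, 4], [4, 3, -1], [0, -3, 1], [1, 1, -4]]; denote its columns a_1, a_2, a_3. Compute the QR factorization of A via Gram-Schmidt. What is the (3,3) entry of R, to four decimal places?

r_{33} = 4.1396

a_1 = (4, 4, 0, 1); ‖a_1‖ = 5.7446, so e_1 = (0.6963, 0.6963, 0.0000, 0.1741).
e_1·a_2 = 0.6963·(-1) + 0.6963·3 + 0.0000·(-3) + 0.1741·1 = 1.5667.
u_2 = a_2 − 1.5667·e_1 = (-2.0909, 1.9091, -3.0000, 0.7273).
‖u_2‖ = 4.1887, so e_2 = (-0.4992, 0.4558, -0.7162, 0.1736).
e_1·a_3 = 0.6963·4 + 0.6963·(-1) + 0.0000·1 + 0.1741·(-4) = 1.3926; e_2·a_3 = (-0.4992)·4 + 0.4558·(-1) + (-0.7162)·1 + 0.1736·(-4) = -3.8632.
u_3 = a_3 − 1.3926·e_1 + 3.8632·e_2 = (1.1019, -0.2090, -1.7668, -3.5717).
r_{33} = ‖u_3‖ = 4.1396.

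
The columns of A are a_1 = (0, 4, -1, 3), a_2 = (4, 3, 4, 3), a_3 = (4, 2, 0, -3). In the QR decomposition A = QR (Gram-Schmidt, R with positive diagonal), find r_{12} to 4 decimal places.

r_{12} = 3.3340

q_1 = a_1/‖a_1‖ = (0, 4, -1, 3)/5.0990 = (0.0000, 0.7845, -0.1961, 0.5883).
r_{12} = q_1·a_2 = 3.3340.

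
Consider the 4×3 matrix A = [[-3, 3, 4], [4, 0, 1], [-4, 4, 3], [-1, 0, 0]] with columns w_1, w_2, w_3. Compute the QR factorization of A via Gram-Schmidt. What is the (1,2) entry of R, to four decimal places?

r_{12} = -3.8576

e_1 = w_1/‖w_1‖ = (-3, 4, -4, -1)/6.4807 = (-0.4629, 0.6172, -0.6172, -0.1543).
r_{12} = e_1·w_2 = -3.8576.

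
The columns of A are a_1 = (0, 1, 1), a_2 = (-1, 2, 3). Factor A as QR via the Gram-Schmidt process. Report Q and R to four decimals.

a_1 = (0, 1, 1); ‖a_1‖ = 1.4142, so e_1 = (0.0000, 0.7071, 0.7071).
e_1·a_2 = 0.0000·(-1) + 0.7071·2 + 0.7071·3 = 3.5355.
u_2 = a_2 − 3.5355·e_1 = (-1.0000, -0.5000, 0.5000).
‖u_2‖ = 1.2247, so e_2 = (-0.8165, -0.4082, 0.4082).

Q = [[0.0000, -0.8165], [0.7071, -0.4082], [0.7071, 0.4082]], R = [[1.4142, 3.5355], [0.0000, 1.2247]]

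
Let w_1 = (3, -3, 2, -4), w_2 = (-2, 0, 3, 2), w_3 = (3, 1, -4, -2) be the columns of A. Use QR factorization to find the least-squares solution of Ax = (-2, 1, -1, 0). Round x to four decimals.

w_1 = (3, -3, 2, -4); ‖w_1‖ = 6.1644, so e_1 = (0.4867, -0.4867, 0.3244, -0.6489).
e_1·w_2 = 0.4867·(-2) + (-0.4867)·0 + 0.3244·3 + (-0.6489)·2 = -1.2978.
u_2 = w_2 + 1.2978·e_1 = (-1.3684, -0.6316, 3.4211, 1.1579).
‖u_2‖ = 3.9135, so e_2 = (-0.3497, -0.1614, 0.8742, 0.2959).
e_1·w_3 = 0.4867·3 + (-0.4867)·1 + 0.3244·(-4) + (-0.6489)·(-2) = 0.9733; e_2·w_3 = (-0.3497)·3 + (-0.1614)·1 + 0.8742·(-4) + 0.2959·(-2) = -5.2987.
u_3 = w_3 − 0.9733·e_1 + 5.2987·e_2 = (0.6735, 0.6186, 0.3162, 0.1993).
‖u_3‖ = 0.9879, so e_3 = (0.6818, 0.6261, 0.3200, 0.2018).
Qᵀb = (-1.7844, -0.3362, -1.0575).
Back-substitute: x_3 = -1.0575/0.9879 = -1.0704.
x_2 = (-0.3362 + 5.2987·(-1.0704))/3.9135 = -1.5352.
x_1 = (-1.7844 + 1.2978·(-1.5352) − 0.9733·(-1.0704))/6.1644 = -0.4437.

x = (-0.4437, -1.5352, -1.0704)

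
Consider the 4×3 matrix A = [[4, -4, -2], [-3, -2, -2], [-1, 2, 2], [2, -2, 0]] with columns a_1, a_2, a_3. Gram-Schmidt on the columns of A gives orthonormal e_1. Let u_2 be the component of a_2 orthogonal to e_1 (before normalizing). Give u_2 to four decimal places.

u_2 = (-1.8667, -3.6000, 1.4667, -0.9333)

a_1 = (4, -3, -1, 2); ‖a_1‖ = 5.4772, so e_1 = (0.7303, -0.5477, -0.1826, 0.3651).
e_1·a_2 = 0.7303·(-4) + (-0.5477)·(-2) + (-0.1826)·2 + 0.3651·(-2) = -2.9212.
u_2 = a_2 + 2.9212·e_1 = (-1.8667, -3.6000, 1.4667, -0.9333).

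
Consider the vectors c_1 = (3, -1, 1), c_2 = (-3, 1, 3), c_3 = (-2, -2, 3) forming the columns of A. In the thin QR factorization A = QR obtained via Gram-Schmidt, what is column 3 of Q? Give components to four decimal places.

c_1 = (3, -1, 1); ‖c_1‖ = 3.3166, so e_1 = (0.9045, -0.3015, 0.3015).
e_1·c_2 = 0.9045·(-3) + (-0.3015)·1 + 0.3015·3 = -2.1106.
u_2 = c_2 + 2.1106·e_1 = (-1.0909, 0.3636, 3.6364).
‖u_2‖ = 3.8139, so e_2 = (-0.2860, 0.0953, 0.9535).
e_1·c_3 = 0.9045·(-2) + (-0.3015)·(-2) + 0.3015·3 = -0.3015; e_2·c_3 = (-0.2860)·(-2) + 0.0953·(-2) + 0.9535·3 = 3.2418.
u_3 = c_3 + 0.3015·e_1 − 3.2418·e_2 = (-0.8000, -2.4000, 0.0000).
‖u_3‖ = 2.5298, so e_3 = (-0.3162, -0.9487, 0.0000).

e_3 = (-0.3162, -0.9487, 0.0000)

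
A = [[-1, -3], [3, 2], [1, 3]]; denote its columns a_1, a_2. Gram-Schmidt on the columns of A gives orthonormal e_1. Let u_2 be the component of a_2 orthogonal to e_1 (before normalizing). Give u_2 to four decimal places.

u_2 = (-1.9091, -1.2727, 1.9091)

a_1 = (-1, 3, 1); ‖a_1‖ = 3.3166, so e_1 = (-0.3015, 0.9045, 0.3015).
e_1·a_2 = (-0.3015)·(-3) + 0.9045·2 + 0.3015·3 = 3.6181.
u_2 = a_2 − 3.6181·e_1 = (-1.9091, -1.2727, 1.9091).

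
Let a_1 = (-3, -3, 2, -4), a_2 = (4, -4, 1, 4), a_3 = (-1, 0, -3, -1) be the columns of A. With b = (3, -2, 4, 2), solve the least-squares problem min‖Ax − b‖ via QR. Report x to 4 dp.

x = (0.1099, 0.4323, -1.1231)

q_1 = a_1/‖a_1‖ = (-3, -3, 2, -4)/6.1644 = (-0.4867, -0.4867, 0.3244, -0.6489).
r_{12} = q_1·a_2 = -2.2711.
u_2 = a_2 + 2.2711·q_1 = (2.8947, -5.1053, 1.7368, 2.5263).
‖u_2‖ = 6.6213, so q_2 = (0.4372, -0.7710, 0.2623, 0.3815).
r_{13} = q_1·a_3 = 0.1622; r_{23} = q_2·a_3 = -1.6057.
u_3 = a_3 − 0.1622·q_1 + 1.6057·q_2 = (-0.2191, -1.1591, -2.6315, -0.2821).
‖u_3‖ = 2.8975, so q_3 = (-0.0756, -0.4000, -0.9082, -0.0974).
Qᵀb = (-0.4867, 4.6659, -3.2542).
Back-substitute: x_3 = -3.2542/2.8975 = -1.1231.
x_2 = (4.6659 + 1.6057·(-1.1231))/6.6213 = 0.4323.
x_1 = (-0.4867 + 2.2711·0.4323 − 0.1622·(-1.1231))/6.1644 = 0.1099.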